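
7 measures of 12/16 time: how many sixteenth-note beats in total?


Working:
Time signature 12/16: the bottom number 16 means the sixteenth note gets one count
The top number 12 means 12 sixteenth-note beats per measure
Total = 12 × 7 measures
= 84 sixteenth-note beats


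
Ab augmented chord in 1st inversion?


Reasoning:
Root position: Ab C E
1st inversion: move root up an octave
Bass note: C
Notes (bottom to top) = C E Ab


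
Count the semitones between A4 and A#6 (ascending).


Step by step:
Absolute semitone position = octave×12 + chromatic position
A4: 4×12 + 9 = 57
A#6: 6×12 + 10 = 82
Difference = 82 - 57 = 25
= 25 semitones


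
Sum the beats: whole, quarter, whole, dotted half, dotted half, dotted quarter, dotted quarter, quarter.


Beat values:
  whole = 4 beats
  quarter = 1 beat
  whole = 4 beats
  dotted half = 3 beats
  dotted half = 3 beats
  dotted quarter = 1.5 beats
  dotted quarter = 1.5 beats
  quarter = 1 beat
Sum = 4 + 1 + 4 + 3 + 3 + 1.5 + 1.5 + 1
= 19 beats


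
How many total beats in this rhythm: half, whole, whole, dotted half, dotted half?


Beat values:
  half = 2 beats
  whole = 4 beats
  whole = 4 beats
  dotted half = 3 beats
  dotted half = 3 beats
Sum = 2 + 4 + 4 + 3 + 3
= 16 beats


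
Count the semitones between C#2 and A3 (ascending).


Solution.
Absolute semitone position = octave×12 + chromatic position
C#2: 2×12 + 1 = 25
A3: 3×12 + 9 = 45
Difference = 45 - 25 = 20
= 20 semitones


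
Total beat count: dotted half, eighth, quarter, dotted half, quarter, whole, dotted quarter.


Reasoning:
Beat values:
  dotted half = 3 beats
  eighth = 0.5 beats
  quarter = 1 beat
  dotted half = 3 beats
  quarter = 1 beat
  whole = 4 beats
  dotted quarter = 1.5 beats
Sum = 3 + 0.5 + 1 + 3 + 1 + 4 + 1.5
= 14 beats


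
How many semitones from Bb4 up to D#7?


Let's work it out.
Absolute semitone position = octave×12 + chromatic position
Bb4: 4×12 + 10 = 58
D#7: 7×12 + 3 = 87
Difference = 87 - 58 = 29
= 29 semitones


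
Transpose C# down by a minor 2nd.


Step by step:
minor 2nd: 2 letter names, 1 semitones
Letter: C - 1 → B
Pitch: C# - 1 semitones, spelled as a B → B#
= B#


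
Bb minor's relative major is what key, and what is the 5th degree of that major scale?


Reasoning:
The relative major shares the key signature and is a minor 3rd above the minor tonic
A minor 3rd above Bb is Db
→ relative major of Bb minor is Db major
Db major scale: Db Eb F Gb Ab Bb C
= Db major; 5th degree = Ab


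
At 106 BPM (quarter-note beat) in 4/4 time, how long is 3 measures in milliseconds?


Reasoning:
Quarter-note beat duration = 60000 / 106 ms
Beats per measure (4/4) = 4
One measure = 4 × 60000 / 106 = 240000 / 106 ms
3 measures = 3 × 240000 / 106 = 720000 / 106
= 6792.5 ms


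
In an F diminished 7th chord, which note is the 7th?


Diminished 7th chord = root + minor 3rd + diminished 5th + diminished 7th
Seventh chords stack in thirds, so the letter names are F-A-C-E
Root: F
Minor 3rd above F: Ab
Diminished 5th above F: Cb
Diminished 7th above F: Ebb
The 7th = Ebb


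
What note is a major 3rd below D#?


A 3rd spans 3 letter names, so from D we land on B
A major 3rd = 4 semitones below D#
Spell B at that pitch: B
= B


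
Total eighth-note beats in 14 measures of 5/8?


Working:
Time signature 5/8: the bottom number 8 means the eighth note gets one count
The top number 5 means 5 eighth-note beats per measure
Total = 5 × 14 measures
= 70 eighth-note beats


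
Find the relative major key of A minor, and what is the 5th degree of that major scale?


The relative major shares the key signature and is a minor 3rd above the minor tonic
A minor 3rd above A is C
→ relative major of A minor is C major
C major scale: C D E F G A B
= C major; 5th degree = G


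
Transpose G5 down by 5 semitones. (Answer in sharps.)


Let's work it out.
G5: chromatic position 7 in octave 5 → absolute = 5×12 + 7 = 67
Transpose down 5: 67 - 5 = 62
62 = 5×12 + 2 → D in octave 5
Result = D5


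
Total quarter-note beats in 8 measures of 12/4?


Solution.
Time signature 12/4: the bottom number 4 means the quarter note gets one count
The top number 12 means 12 quarter-note beats per measure
Total = 12 × 8 measures
= 96 quarter-note beats


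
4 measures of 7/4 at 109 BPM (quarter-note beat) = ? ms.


Quarter-note beat duration = 60000 / 109 ms
Beats per measure (7/4) = 7
One measure = 7 × 60000 / 109 = 420000 / 109 ms
4 measures = 4 × 420000 / 109 = 1680000 / 109
= 15412.8 ms


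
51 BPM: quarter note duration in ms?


Solution.
One quarter-note beat = 60000 / BPM = 60000 / 51 ms
Duration = 60000 / 51
= 1176.5 ms


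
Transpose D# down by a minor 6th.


minor 6th: 6 letter names, 8 semitones
Letter: D - 5 → F
Pitch: D# - 8 semitones, spelled as an F → F##
= F##


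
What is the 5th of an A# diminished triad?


Step by step:
Diminished triad = root + minor 3rd (3 semitones) + diminished 5th (6 semitones)
A triad on A# stacks thirds, so the chord tones use letter names A-C-E
Root: A#
Minor 3rd above A#: C#
Diminished 5th above A#: E
The 5th = E


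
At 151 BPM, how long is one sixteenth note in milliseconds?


Reasoning:
One quarter-note beat = 60000 / BPM = 60000 / 151 ms
Sixteenth note = 1/4 × quarter note
Duration = 1/4 × 60000 / 151 = 15000 / 151
= 99.3 ms


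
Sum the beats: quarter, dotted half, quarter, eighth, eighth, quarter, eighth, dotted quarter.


Reasoning:
Beat values:
  quarter = 1 beat
  dotted half = 3 beats
  quarter = 1 beat
  eighth = 0.5 beats
  eighth = 0.5 beats
  quarter = 1 beat
  eighth = 0.5 beats
  dotted quarter = 1.5 beats
Sum = 1 + 3 + 1 + 0.5 + 0.5 + 1 + 0.5 + 1.5
= 9 beats


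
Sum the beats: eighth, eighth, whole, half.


Let's work it out.
Beat values:
  eighth = 0.5 beats
  eighth = 0.5 beats
  whole = 4 beats
  half = 2 beats
Sum = 0.5 + 0.5 + 4 + 2
= 7 beats


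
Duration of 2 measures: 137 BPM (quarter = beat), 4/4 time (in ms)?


Working:
Quarter-note beat duration = 60000 / 137 ms
Beats per measure (4/4) = 4
One measure = 4 × 60000 / 137 = 240000 / 137 ms
2 measures = 2 × 240000 / 137 = 480000 / 137
= 3503.6 ms


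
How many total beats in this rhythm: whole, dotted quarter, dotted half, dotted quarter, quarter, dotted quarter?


Solution.
Beat values:
  whole = 4 beats
  dotted quarter = 1.5 beats
  dotted half = 3 beats
  dotted quarter = 1.5 beats
  quarter = 1 beat
  dotted quarter = 1.5 beats
Sum = 4 + 1.5 + 3 + 1.5 + 1 + 1.5
= 12.5 beats


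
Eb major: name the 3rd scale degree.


Major scale pattern: W-W-H-W-W-W-H (2-2-1-2-2-2-1 semitones)
Starting from Eb:
  Eb + 2 semitones → F
  F + 2 semitones → G
  G + 1 semitone → Ab
  Ab + 2 semitones → Bb
  Bb + 2 semitones → C
  C + 2 semitones → D
  D + 1 semitone → Eb
Scale: Eb F G Ab Bb C D
Degree 3 = G


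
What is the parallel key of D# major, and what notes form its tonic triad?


Working:
Parallel keys share the same tonic but differ in mode
D# major → parallel is D# minor
Tonic triad of D# minor = D# F# A#
= D# minor; triad = D# F# A#


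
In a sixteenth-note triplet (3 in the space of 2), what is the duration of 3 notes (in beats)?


Step by step:
Triplet: 3 notes occupy the space of 2 sixteenth notes
Space = 2 × 1/4 = 1/2 beats
Each triplet note = 1/2 / 3 = 1/6 beats
3 notes = 3 × 1/6 = 1/2
= 1/2 beats


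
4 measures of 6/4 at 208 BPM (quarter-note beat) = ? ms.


Let's work it out.
Quarter-note beat duration = 60000 / 208 ms
Beats per measure (6/4) = 6
One measure = 6 × 60000 / 208 = 360000 / 208 ms
4 measures = 4 × 360000 / 208 = 1440000 / 208
= 6923.1 ms


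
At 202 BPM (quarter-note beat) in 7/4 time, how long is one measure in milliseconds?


Solution.
Quarter-note beat duration = 60000 / 202 ms
Beats per measure (7/4) = 7
One measure = 7 × 60000 / 202 = 420000 / 202 ms
= 2079.2 ms


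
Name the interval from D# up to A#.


Letter names: D → A spans 5 letter names → a 5th
Semitones: D# → A# = 7 half-steps
A 5th of 7 semitones is a perfect 5th
= perfect 5th


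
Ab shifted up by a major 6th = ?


major 6th: 6 letter names, 9 semitones
Letter: A + 5 → F
Pitch: Ab + 9 semitones, spelled as an F → F
= F


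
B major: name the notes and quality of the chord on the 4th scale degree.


Solution.
B major scale: B C# D# E F# G# A#
Diatonic triad on degree 4 stacks scale notes 4, 6, 1: E G# B
E→G# = 4 semitones; E→B = 7 semitones → major triad
= E G# B (major)


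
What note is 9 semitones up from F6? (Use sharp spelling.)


Working:
F6: chromatic position 5 in octave 6 → absolute = 6×12 + 5 = 77
Transpose up 9: 77 + 9 = 86
86 = 7×12 + 2 → D in octave 7
Result = D7


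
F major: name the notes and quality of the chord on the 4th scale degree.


F major scale: F G A Bb C D E
Diatonic triad on degree 4 stacks scale notes 4, 6, 1: Bb D F
Bb→D = 4 semitones; Bb→F = 7 semitones → major triad
= Bb D F (major)


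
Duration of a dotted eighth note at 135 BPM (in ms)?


Step by step:
One quarter-note beat = 60000 / BPM = 60000 / 135 ms
Dotted eighth note = 3/4 × quarter note
Duration = 3/4 × 60000 / 135 = 45000 / 135
= 333.3 ms


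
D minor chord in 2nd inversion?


Step by step:
Root position: D F A
2nd inversion: move root and 3rd up an octave
Bass note: A
Notes (bottom to top) = A D F


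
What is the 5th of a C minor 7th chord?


Solution.
Minor 7th chord = root + minor 3rd + perfect 5th + minor 7th
Seventh chords stack in thirds, so the letter names are C-E-G-B
Root: C
Minor 3rd above C: Eb
Perfect 5th above C: G
Minor 7th above C: Bb
The 5th = G


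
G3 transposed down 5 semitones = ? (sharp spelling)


Step by step:
G3: chromatic position 7 in octave 3 → absolute = 3×12 + 7 = 43
Transpose down 5: 43 - 5 = 38
38 = 3×12 + 2 → D in octave 3
Result = D3


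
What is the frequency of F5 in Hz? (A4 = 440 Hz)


Working:
f = 440 × 2^(n/12) where n = semitones from A4
F5: 8 semitones from A4
f = 440 × 2^(8/12)
f = 698.46 Hz


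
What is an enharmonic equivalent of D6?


Enharmonic notes sound the same pitch but are spelled with different letter names
D and Ebb name the same pitch class
= Ebb6


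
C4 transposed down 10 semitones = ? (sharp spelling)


Solution.
C4: chromatic position 0 in octave 4 → absolute = 4×12 + 0 = 48
Transpose down 10: 48 - 10 = 38
38 = 3×12 + 2 → D in octave 3
Result = D3


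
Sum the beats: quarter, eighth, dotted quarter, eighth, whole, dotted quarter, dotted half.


Reasoning:
Beat values:
  quarter = 1 beat
  eighth = 0.5 beats
  dotted quarter = 1.5 beats
  eighth = 0.5 beats
  whole = 4 beats
  dotted quarter = 1.5 beats
  dotted half = 3 beats
Sum = 1 + 0.5 + 1.5 + 0.5 + 4 + 1.5 + 3
= 12 beats


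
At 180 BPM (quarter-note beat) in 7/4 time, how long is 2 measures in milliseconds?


Solution.
Quarter-note beat duration = 60000 / 180 ms
Beats per measure (7/4) = 7
One measure = 7 × 60000 / 180 = 420000 / 180 ms
2 measures = 2 × 420000 / 180 = 840000 / 180
= 4666.7 ms


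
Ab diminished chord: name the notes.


Diminished triad = root + minor 3rd (3 semitones) + diminished 5th (6 semitones)
A triad on Ab stacks thirds, so the chord tones use letter names A-C-E
Root: Ab
Minor 3rd above Ab: Cb
Diminished 5th above Ab: Ebb
Chord = Ab Cb Ebb


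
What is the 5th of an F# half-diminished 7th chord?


Working:
Half-diminished 7th chord = root + minor 3rd + diminished 5th + minor 7th
Seventh chords stack in thirds, so the letter names are F-A-C-E
Root: F#
Minor 3rd above F#: A
Diminished 5th above F#: C
Minor 7th above F#: E
The 5th = C


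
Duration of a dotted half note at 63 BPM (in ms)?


Let's work it out.
One quarter-note beat = 60000 / BPM = 60000 / 63 ms
Dotted half note = 3 × quarter note
Duration = 3 × 60000 / 63 = 180000 / 63
= 2857.1 ms


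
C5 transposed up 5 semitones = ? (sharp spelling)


Step by step:
C5: chromatic position 0 in octave 5 → absolute = 5×12 + 0 = 60
Transpose up 5: 60 + 5 = 65
65 = 5×12 + 5 → F in octave 5
Result = F5


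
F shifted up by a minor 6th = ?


Working:
minor 6th: 6 letter names, 8 semitones
Letter: F + 5 → D
Pitch: F + 8 semitones, spelled as a D → Db
= Db


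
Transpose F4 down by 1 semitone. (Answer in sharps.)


Let's work it out.
F4: chromatic position 5 in octave 4 → absolute = 4×12 + 5 = 53
Transpose down 1: 53 - 1 = 52
52 = 4×12 + 4 → E in octave 4
Result = E4


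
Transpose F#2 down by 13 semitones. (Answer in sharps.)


F#2: chromatic position 6 in octave 2 → absolute = 2×12 + 6 = 30
Transpose down 13: 30 - 13 = 17
17 = 1×12 + 5 → F in octave 1
Result = F1


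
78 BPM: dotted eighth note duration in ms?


One quarter-note beat = 60000 / BPM = 60000 / 78 ms
Dotted eighth note = 3/4 × quarter note
Duration = 3/4 × 60000 / 78 = 45000 / 78
= 576.9 ms


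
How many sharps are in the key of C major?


Sharp major keys follow the circle of fifths: C(0), G(1), D(2), A(3), E(4), B(5), F#(6), C#(7)
C major has 0 sharps
= 0 sharps


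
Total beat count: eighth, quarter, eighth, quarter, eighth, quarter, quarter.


Beat values:
  eighth = 0.5 beats
  quarter = 1 beat
  eighth = 0.5 beats
  quarter = 1 beat
  eighth = 0.5 beats
  quarter = 1 beat
  quarter = 1 beat
Sum = 0.5 + 1 + 0.5 + 1 + 0.5 + 1 + 1
= 5.5 beats


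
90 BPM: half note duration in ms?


Solution.
One quarter-note beat = 60000 / BPM = 60000 / 90 ms
Half note = 2 × quarter note
Duration = 2 × 60000 / 90 = 120000 / 90
= 1333.3 ms


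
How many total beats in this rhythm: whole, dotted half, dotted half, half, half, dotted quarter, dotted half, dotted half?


Working:
Beat values:
  whole = 4 beats
  dotted half = 3 beats
  dotted half = 3 beats
  half = 2 beats
  half = 2 beats
  dotted quarter = 1.5 beats
  dotted half = 3 beats
  dotted half = 3 beats
Sum = 4 + 3 + 3 + 2 + 2 + 1.5 + 3 + 3
= 21.5 beats


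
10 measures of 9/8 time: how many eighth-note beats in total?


Working:
Time signature 9/8: the bottom number 8 means the eighth note gets one count
The top number 9 means 9 eighth-note beats per measure
Total = 9 × 10 measures
= 90 eighth-note beats


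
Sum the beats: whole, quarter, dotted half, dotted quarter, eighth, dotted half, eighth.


Reasoning:
Beat values:
  whole = 4 beats
  quarter = 1 beat
  dotted half = 3 beats
  dotted quarter = 1.5 beats
  eighth = 0.5 beats
  dotted half = 3 beats
  eighth = 0.5 beats
Sum = 4 + 1 + 3 + 1.5 + 0.5 + 3 + 0.5
= 13.5 beats


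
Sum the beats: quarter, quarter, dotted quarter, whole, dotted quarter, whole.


Step by step:
Beat values:
  quarter = 1 beat
  quarter = 1 beat
  dotted quarter = 1.5 beats
  whole = 4 beats
  dotted quarter = 1.5 beats
  whole = 4 beats
Sum = 1 + 1 + 1.5 + 4 + 1.5 + 4
= 13 beats


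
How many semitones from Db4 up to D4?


Step by step:
Absolute semitone position = octave×12 + chromatic position
Db4: 4×12 + 1 = 49
D4: 4×12 + 2 = 50
Difference = 50 - 49 = 1
= 1 semitone


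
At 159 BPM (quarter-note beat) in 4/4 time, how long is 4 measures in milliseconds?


Solution.
Quarter-note beat duration = 60000 / 159 ms
Beats per measure (4/4) = 4
One measure = 4 × 60000 / 159 = 240000 / 159 ms
4 measures = 4 × 240000 / 159 = 960000 / 159
= 6037.7 ms


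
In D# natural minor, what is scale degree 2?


Natural minor scale pattern: W-H-W-W-H-W-W (2-1-2-2-1-2-2 semitones)
Starting from D#:
  D# + 2 semitones → E#
  E# + 1 semitone → F#
  F# + 2 semitones → G#
  G# + 2 semitones → A#
  A# + 1 semitone → B
  B + 2 semitones → C#
  C# + 2 semitones → D#
Scale: D# E# F# G# A# B C#
Degree 2 = E#


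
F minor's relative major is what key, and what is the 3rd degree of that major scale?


The relative major shares the key signature and is a minor 3rd above the minor tonic
A minor 3rd above F is Ab
→ relative major of F minor is Ab major
Ab major scale: Ab Bb C Db Eb F G
= Ab major; 3rd degree = C


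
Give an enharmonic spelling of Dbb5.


Working:
Enharmonic notes sound the same pitch but are spelled with different letter names
Dbb and C name the same pitch class
= C5


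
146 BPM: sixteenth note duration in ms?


Working:
One quarter-note beat = 60000 / BPM = 60000 / 146 ms
Sixteenth note = 1/4 × quarter note
Duration = 1/4 × 60000 / 146 = 15000 / 146
= 102.7 ms


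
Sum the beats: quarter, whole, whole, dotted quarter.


Working:
Beat values:
  quarter = 1 beat
  whole = 4 beats
  whole = 4 beats
  dotted quarter = 1.5 beats
Sum = 1 + 4 + 4 + 1.5
= 10.5 beats


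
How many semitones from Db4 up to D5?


Reasoning:
Absolute semitone position = octave×12 + chromatic position
Db4: 4×12 + 1 = 49
D5: 5×12 + 2 = 62
Difference = 62 - 49 = 13
= 13 semitones


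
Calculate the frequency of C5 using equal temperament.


f = 440 × 2^(n/12) where n = semitones from A4
C5: 3 semitones from A4
f = 440 × 2^(3/12)
f = 523.25 Hz


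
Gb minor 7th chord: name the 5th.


Reasoning:
Minor 7th chord = root + minor 3rd + perfect 5th + minor 7th
Seventh chords stack in thirds, so the letter names are G-B-D-F
Root: Gb
Minor 3rd above Gb: Bbb
Perfect 5th above Gb: Db
Minor 7th above Gb: Fb
The 5th = Db


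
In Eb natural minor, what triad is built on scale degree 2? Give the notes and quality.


Working:
Eb natural minor scale: Eb F Gb Ab Bb Cb Db
Diatonic triad on degree 2 stacks scale notes 2, 4, 6: F Ab Cb
F→Ab = 3 semitones; F→Cb = 6 semitones → diminished triad
= F Ab Cb (diminished)


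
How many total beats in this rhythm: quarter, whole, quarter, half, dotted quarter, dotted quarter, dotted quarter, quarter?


Working:
Beat values:
  quarter = 1 beat
  whole = 4 beats
  quarter = 1 beat
  half = 2 beats
  dotted quarter = 1.5 beats
  dotted quarter = 1.5 beats
  dotted quarter = 1.5 beats
  quarter = 1 beat
Sum = 1 + 4 + 1 + 2 + 1.5 + 1.5 + 1.5 + 1
= 13.5 beats


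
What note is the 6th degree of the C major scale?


Major scale pattern: W-W-H-W-W-W-H (2-2-1-2-2-2-1 semitones)
Starting from C:
  C + 2 semitones → D
  D + 2 semitones → E
  E + 1 semitone → F
  F + 2 semitones → G
  G + 2 semitones → A
  A + 2 semitones → B
  B + 1 semitone → C
Scale: C D E F G A B
Degree 6 = A


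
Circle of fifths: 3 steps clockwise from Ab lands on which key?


Reasoning:
Each clockwise step on the circle of fifths moves up a perfect 5th
From Ab: Ab → Eb → Bb → F
= F


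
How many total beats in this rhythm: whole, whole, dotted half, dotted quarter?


Reasoning:
Beat values:
  whole = 4 beats
  whole = 4 beats
  dotted half = 3 beats
  dotted quarter = 1.5 beats
Sum = 4 + 4 + 3 + 1.5
= 12.5 beats


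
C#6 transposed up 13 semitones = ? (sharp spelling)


Reasoning:
C#6: chromatic position 1 in octave 6 → absolute = 6×12 + 1 = 73
Transpose up 13: 73 + 13 = 86
86 = 7×12 + 2 → D in octave 7
Result = D7


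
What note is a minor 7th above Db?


Let's work it out.
A 7th spans 7 letter names, so from D we land on C
A minor 7th = 10 semitones above Db
Spell C at that pitch: Cb
= Cb


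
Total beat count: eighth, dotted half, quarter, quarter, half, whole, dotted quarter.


Reasoning:
Beat values:
  eighth = 0.5 beats
  dotted half = 3 beats
  quarter = 1 beat
  quarter = 1 beat
  half = 2 beats
  whole = 4 beats
  dotted quarter = 1.5 beats
Sum = 0.5 + 3 + 1 + 1 + 2 + 4 + 1.5
= 13 beats


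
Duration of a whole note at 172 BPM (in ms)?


Step by step:
One quarter-note beat = 60000 / BPM = 60000 / 172 ms
Whole note = 4 × quarter note
Duration = 4 × 60000 / 172 = 240000 / 172
= 1395.3 ms


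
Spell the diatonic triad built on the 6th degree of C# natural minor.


Working:
C# natural minor scale: C# D# E F# G# A B
Diatonic triad on degree 6 stacks scale notes 6, 1, 3: A C# E
A→C# = 4 semitones; A→E = 7 semitones → major triad
= A C# E (major)


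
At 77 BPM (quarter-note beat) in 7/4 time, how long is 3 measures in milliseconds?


Quarter-note beat duration = 60000 / 77 ms
Beats per measure (7/4) = 7
One measure = 7 × 60000 / 77 = 420000 / 77 ms
3 measures = 3 × 420000 / 77 = 1260000 / 77
= 16363.6 ms


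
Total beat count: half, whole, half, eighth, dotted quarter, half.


Reasoning:
Beat values:
  half = 2 beats
  whole = 4 beats
  half = 2 beats
  eighth = 0.5 beats
  dotted quarter = 1.5 beats
  half = 2 beats
Sum = 2 + 4 + 2 + 0.5 + 1.5 + 2
= 12 beats


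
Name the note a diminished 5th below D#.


Working:
A 5th spans 5 letter names, so from D we land on G
A diminished 5th = 6 semitones below D#
Spell G at that pitch: G##
= G##


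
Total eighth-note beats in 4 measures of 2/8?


Time signature 2/8: the bottom number 8 means the eighth note gets one count
The top number 2 means 2 eighth-note beats per measure
Total = 2 × 4 measures
= 8 eighth-note beats


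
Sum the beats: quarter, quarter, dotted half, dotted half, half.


Beat values:
  quarter = 1 beat
  quarter = 1 beat
  dotted half = 3 beats
  dotted half = 3 beats
  half = 2 beats
Sum = 1 + 1 + 3 + 3 + 2
= 10 beats


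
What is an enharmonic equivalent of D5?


Let's work it out.
Enharmonic notes sound the same pitch but are spelled with different letter names
D and Ebb name the same pitch class
= Ebb5


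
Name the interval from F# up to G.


Solution.
Letter names: F → G spans 2 letter names → a 2nd
Semitones: F# → G = 1 half-step
A 2nd of 1 semitone is a minor 2nd
= minor 2nd


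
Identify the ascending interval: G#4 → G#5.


Reasoning:
Letter names: G → G spans 8 letter names → an octave
Semitones: G#4 → G#5 = 12 half-steps
An octave of 12 semitones is a perfect octave
= perfect octave


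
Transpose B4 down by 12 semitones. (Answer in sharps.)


Step by step:
B4: chromatic position 11 in octave 4 → absolute = 4×12 + 11 = 59
Transpose down 12: 59 - 12 = 47
47 = 3×12 + 11 → B in octave 3
Result = B3


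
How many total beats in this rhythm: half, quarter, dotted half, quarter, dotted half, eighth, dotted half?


Working:
Beat values:
  half = 2 beats
  quarter = 1 beat
  dotted half = 3 beats
  quarter = 1 beat
  dotted half = 3 beats
  eighth = 0.5 beats
  dotted half = 3 beats
Sum = 2 + 1 + 3 + 1 + 3 + 0.5 + 3
= 13.5 beats


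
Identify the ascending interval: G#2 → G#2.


Letter names: G → G spans 1 letter name → a unison
Semitones: G#2 → G#2 = 0 half-steps
A unison of 0 semitones is a perfect unison
= perfect unison


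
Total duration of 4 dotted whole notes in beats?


Base whole note = 4 beats
Dot 1 adds half the previous value: +2
One dotted whole = 4 + 2 = 6
4 of them = 4 × 6 = 24
= 24 beats


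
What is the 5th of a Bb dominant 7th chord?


Solution.
Dominant 7th chord = root + major 3rd + perfect 5th + minor 7th
Seventh chords stack in thirds, so the letter names are B-D-F-A
Root: Bb
Major 3rd above Bb: D
Perfect 5th above Bb: F
Minor 7th above Bb: Ab
The 5th = F


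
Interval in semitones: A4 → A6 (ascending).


Solution.
Absolute semitone position = octave×12 + chromatic position
A4: 4×12 + 9 = 57
A6: 6×12 + 9 = 81
Difference = 81 - 57 = 24
= 24 semitones


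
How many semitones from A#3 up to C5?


Solution.
Absolute semitone position = octave×12 + chromatic position
A#3: 3×12 + 10 = 46
C5: 5×12 + 0 = 60
Difference = 60 - 46 = 14
= 14 semitones


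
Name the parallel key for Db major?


Working:
Parallel keys share the same tonic but differ in mode
Db major → parallel is Db minor
= Db minor


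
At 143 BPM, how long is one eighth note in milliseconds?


Step by step:
One quarter-note beat = 60000 / BPM = 60000 / 143 ms
Eighth note = 1/2 × quarter note
Duration = 1/2 × 60000 / 143 = 30000 / 143
= 209.8 ms


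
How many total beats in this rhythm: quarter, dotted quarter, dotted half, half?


Step by step:
Beat values:
  quarter = 1 beat
  dotted quarter = 1.5 beats
  dotted half = 3 beats
  half = 2 beats
Sum = 1 + 1.5 + 3 + 2
= 7.5 beats


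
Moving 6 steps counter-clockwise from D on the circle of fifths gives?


Solution.
Each counter-clockwise step moves down a perfect 5th (= up a perfect 4th)
From D: D → G → C → F → Bb → Eb → Ab
= Ab


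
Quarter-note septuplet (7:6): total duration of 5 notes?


Step by step:
Septuplet: 7 notes occupy the space of 6 quarter notes
Space = 6 × 1 = 6 beats
Each septuplet note = 6 / 7 = 6/7 beats
5 notes = 5 × 6/7 = 30/7
= 30/7 beats


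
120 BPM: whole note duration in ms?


One quarter-note beat = 60000 / BPM = 60000 / 120 ms
Whole note = 4 × quarter note
Duration = 4 × 60000 / 120 = 240000 / 120
= 2000.0 ms


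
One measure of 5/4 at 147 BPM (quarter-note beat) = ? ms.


Let's work it out.
Quarter-note beat duration = 60000 / 147 ms
Beats per measure (5/4) = 5
One measure = 5 × 60000 / 147 = 300000 / 147 ms
= 2040.8 ms


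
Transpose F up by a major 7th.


Step by step:
major 7th: 7 letter names, 11 semitones
Letter: F + 6 → E
Pitch: F + 11 semitones, spelled as an E → E
= E


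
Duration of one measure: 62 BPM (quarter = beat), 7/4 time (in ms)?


Quarter-note beat duration = 60000 / 62 ms
Beats per measure (7/4) = 7
One measure = 7 × 60000 / 62 = 420000 / 62 ms
= 6774.2 ms


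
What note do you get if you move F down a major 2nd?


Reasoning:
major 2nd: 2 letter names, 2 semitones
Letter: F - 1 → E
Pitch: F - 2 semitones, spelled as an E → Eb
= Eb


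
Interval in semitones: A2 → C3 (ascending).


Let's work it out.
Absolute semitone position = octave×12 + chromatic position
A2: 2×12 + 9 = 33
C3: 3×12 + 0 = 36
Difference = 36 - 33 = 3
= 3 semitones


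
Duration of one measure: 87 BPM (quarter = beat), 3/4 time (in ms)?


Reasoning:
Quarter-note beat duration = 60000 / 87 ms
Beats per measure (3/4) = 3
One measure = 3 × 60000 / 87 = 180000 / 87 ms
= 2069.0 ms


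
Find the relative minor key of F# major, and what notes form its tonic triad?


Let's work it out.
The relative minor shares the major's key signature and starts on its 6th degree
6th degree = a major 6th above the tonic; a major 6th above F# is D#
→ relative minor of F# major is D# minor
Tonic triad of D# minor = root + minor 3rd + perfect 5th = D# F# A#
= D# minor; triad = D# F# A#


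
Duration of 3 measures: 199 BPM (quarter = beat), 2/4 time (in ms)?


Step by step:
Quarter-note beat duration = 60000 / 199 ms
Beats per measure (2/4) = 2
One measure = 2 × 60000 / 199 = 120000 / 199 ms
3 measures = 3 × 120000 / 199 = 360000 / 199
= 1809.0 ms


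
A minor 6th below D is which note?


Working:
A 6th spans 6 letter names, so from D we land on F
A minor 6th = 8 semitones below D
Spell F at that pitch: F#
= F#


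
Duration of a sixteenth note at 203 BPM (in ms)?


Reasoning:
One quarter-note beat = 60000 / BPM = 60000 / 203 ms
Sixteenth note = 1/4 × quarter note
Duration = 1/4 × 60000 / 203 = 15000 / 203
= 73.9 ms


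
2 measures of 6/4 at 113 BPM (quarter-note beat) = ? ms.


Quarter-note beat duration = 60000 / 113 ms
Beats per measure (6/4) = 6
One measure = 6 × 60000 / 113 = 360000 / 113 ms
2 measures = 2 × 360000 / 113 = 720000 / 113
= 6371.7 ms


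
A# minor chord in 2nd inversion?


Working:
Root position: A# C# E#
2nd inversion: move root and 3rd up an octave
Bass note: E#
Notes (bottom to top) = E# A# C#


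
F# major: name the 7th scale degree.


Reasoning:
Major scale pattern: W-W-H-W-W-W-H (2-2-1-2-2-2-1 semitones)
Starting from F#:
  F# + 2 semitones → G#
  G# + 2 semitones → A#
  A# + 1 semitone → B
  B + 2 semitones → C#
  C# + 2 semitones → D#
  D# + 2 semitones → E#
  E# + 1 semitone → F#
Scale: F# G# A# B C# D# E#
Degree 7 = E#


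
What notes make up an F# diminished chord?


Reasoning:
Diminished triad = root + minor 3rd (3 semitones) + diminished 5th (6 semitones)
A triad on F# stacks thirds, so the chord tones use letter names F-A-C
Root: F#
Minor 3rd above F#: A
Diminished 5th above F#: C
Chord = F# A C


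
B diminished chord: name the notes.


Diminished triad = root + minor 3rd (3 semitones) + diminished 5th (6 semitones)
A triad on B stacks thirds, so the chord tones use letter names B-D-F
Root: B
Minor 3rd above B: D
Diminished 5th above B: F
Chord = B D F


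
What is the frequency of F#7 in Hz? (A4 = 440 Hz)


Step by step:
f = 440 × 2^(n/12) where n = semitones from A4
F#7: 33 semitones from A4
f = 440 × 2^(33/12)
f = 2959.96 Hz


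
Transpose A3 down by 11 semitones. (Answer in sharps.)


Let's work it out.
A3: chromatic position 9 in octave 3 → absolute = 3×12 + 9 = 45
Transpose down 11: 45 - 11 = 34
34 = 2×12 + 10 → A# in octave 2
Result = A#2


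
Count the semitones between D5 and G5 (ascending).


Absolute semitone position = octave×12 + chromatic position
D5: 5×12 + 2 = 62
G5: 5×12 + 7 = 67
Difference = 67 - 62 = 5
= 5 semitones


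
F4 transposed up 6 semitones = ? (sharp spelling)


F4: chromatic position 5 in octave 4 → absolute = 4×12 + 5 = 53
Transpose up 6: 53 + 6 = 59
59 = 4×12 + 11 → B in octave 4
Result = B4


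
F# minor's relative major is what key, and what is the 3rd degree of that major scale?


The relative major shares the key signature and is a minor 3rd above the minor tonic
A minor 3rd above F# is A
→ relative major of F# minor is A major
A major scale: A B C# D E F# G#
= A major; 3rd degree = C#


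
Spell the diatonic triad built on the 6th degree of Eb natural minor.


Solution.
Eb natural minor scale: Eb F Gb Ab Bb Cb Db
Diatonic triad on degree 6 stacks scale notes 6, 1, 3: Cb Eb Gb
Cb→Eb = 4 semitones; Cb→Gb = 7 semitones → major triad
= Cb Eb Gb (major)


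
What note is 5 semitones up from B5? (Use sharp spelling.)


Solution.
B5: chromatic position 11 in octave 5 → absolute = 5×12 + 11 = 71
Transpose up 5: 71 + 5 = 76
76 = 6×12 + 4 → E in octave 6
Result = E6


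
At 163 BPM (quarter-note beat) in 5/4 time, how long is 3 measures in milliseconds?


Let's work it out.
Quarter-note beat duration = 60000 / 163 ms
Beats per measure (5/4) = 5
One measure = 5 × 60000 / 163 = 300000 / 163 ms
3 measures = 3 × 300000 / 163 = 900000 / 163
= 5521.5 ms


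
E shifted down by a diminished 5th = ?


Working:
diminished 5th: 5 letter names, 6 semitones
Letter: E - 4 → A
Pitch: E - 6 semitones, spelled as an A → A#
= A#


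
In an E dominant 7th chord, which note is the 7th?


Dominant 7th chord = root + major 3rd + perfect 5th + minor 7th
Seventh chords stack in thirds, so the letter names are E-G-B-D
Root: E
Major 3rd above E: G#
Perfect 5th above E: B
Minor 7th above E: D
The 7th = D


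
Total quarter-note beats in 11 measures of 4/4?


Working:
Time signature 4/4: the bottom number 4 means the quarter note gets one count
The top number 4 means 4 quarter-note beats per measure
Total = 4 × 11 measures
= 44 quarter-note beats


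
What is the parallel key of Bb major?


Let's work it out.
Parallel keys share the same tonic but differ in mode
Bb major → parallel is Bb minor
= Bb minor


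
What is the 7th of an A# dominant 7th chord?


Reasoning:
Dominant 7th chord = root + major 3rd + perfect 5th + minor 7th
Seventh chords stack in thirds, so the letter names are A-C-E-G
Root: A#
Major 3rd above A#: C##
Perfect 5th above A#: E#
Minor 7th above A#: G#
The 7th = G#


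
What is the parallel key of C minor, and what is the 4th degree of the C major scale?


Reasoning:
Parallel keys share the same tonic but differ in mode
C minor → parallel is C major
C major scale: C D E F G A B
= C major; 4th degree = F


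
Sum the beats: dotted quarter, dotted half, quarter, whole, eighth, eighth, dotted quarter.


Working:
Beat values:
  dotted quarter = 1.5 beats
  dotted half = 3 beats
  quarter = 1 beat
  whole = 4 beats
  eighth = 0.5 beats
  eighth = 0.5 beats
  dotted quarter = 1.5 beats
Sum = 1.5 + 3 + 1 + 4 + 0.5 + 0.5 + 1.5
= 12 beats


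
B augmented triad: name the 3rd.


Solution.
Augmented triad = root + major 3rd (4 semitones) + augmented 5th (8 semitones)
A triad on B stacks thirds, so the chord tones use letter names B-D-F
Root: B
Major 3rd above B: D#
Augmented 5th above B: F##
The 3rd = D#


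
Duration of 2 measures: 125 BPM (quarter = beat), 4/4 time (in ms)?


Solution.
Quarter-note beat duration = 60000 / 125 ms
Beats per measure (4/4) = 4
One measure = 4 × 60000 / 125 = 240000 / 125 ms
2 measures = 2 × 240000 / 125 = 480000 / 125
= 3840.0 ms


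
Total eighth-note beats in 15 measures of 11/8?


Time signature 11/8: the bottom number 8 means the eighth note gets one count
The top number 11 means 11 eighth-note beats per measure
Total = 11 × 15 measures
= 165 eighth-note beats


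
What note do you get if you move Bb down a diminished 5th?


diminished 5th: 5 letter names, 6 semitones
Letter: B - 4 → E
Pitch: Bb - 6 semitones, spelled as an E → E
= E


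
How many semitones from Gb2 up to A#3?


Absolute semitone position = octave×12 + chromatic position
Gb2: 2×12 + 6 = 30
A#3: 3×12 + 10 = 46
Difference = 46 - 30 = 16
= 16 semitones


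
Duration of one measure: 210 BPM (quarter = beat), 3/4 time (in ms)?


Solution.
Quarter-note beat duration = 60000 / 210 ms
Beats per measure (3/4) = 3
One measure = 3 × 60000 / 210 = 180000 / 210 ms
= 857.1 ms


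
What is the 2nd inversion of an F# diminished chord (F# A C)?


Root position: F# A C
2nd inversion: move root and 3rd up an octave
Bass note: C
Notes (bottom to top) = C F# A


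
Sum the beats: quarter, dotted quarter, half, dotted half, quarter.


Beat values:
  quarter = 1 beat
  dotted quarter = 1.5 beats
  half = 2 beats
  dotted half = 3 beats
  quarter = 1 beat
Sum = 1 + 1.5 + 2 + 3 + 1
= 8.5 beats


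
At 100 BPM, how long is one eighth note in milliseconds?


Reasoning:
One quarter-note beat = 60000 / BPM = 60000 / 100 ms
Eighth note = 1/2 × quarter note
Duration = 1/2 × 60000 / 100 = 30000 / 100
= 300.0 ms


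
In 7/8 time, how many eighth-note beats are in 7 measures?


Working:
Time signature 7/8: the bottom number 8 means the eighth note gets one count
The top number 7 means 7 eighth-note beats per measure
Total = 7 × 7 measures
= 49 eighth-note beats


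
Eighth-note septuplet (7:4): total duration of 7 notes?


Step by step:
Septuplet: 7 notes occupy the space of 4 eighth notes
Space = 4 × 1/2 = 2 beats
Each septuplet note = 2 / 7 = 2/7 beats
7 notes = 7 × 2/7 = 2
= 2 beats


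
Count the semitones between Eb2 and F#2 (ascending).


Solution.
Absolute semitone position = octave×12 + chromatic position
Eb2: 2×12 + 3 = 27
F#2: 2×12 + 6 = 30
Difference = 30 - 27 = 3
= 3 semitones


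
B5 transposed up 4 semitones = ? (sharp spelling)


B5: chromatic position 11 in octave 5 → absolute = 5×12 + 11 = 71
Transpose up 4: 71 + 4 = 75
75 = 6×12 + 3 → D# in octave 6
Result = D#6


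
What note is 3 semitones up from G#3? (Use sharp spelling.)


Working:
G#3: chromatic position 8 in octave 3 → absolute = 3×12 + 8 = 44
Transpose up 3: 44 + 3 = 47
47 = 3×12 + 11 → B in octave 3
Result = B3


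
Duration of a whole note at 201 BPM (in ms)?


Reasoning:
One quarter-note beat = 60000 / BPM = 60000 / 201 ms
Whole note = 4 × quarter note
Duration = 4 × 60000 / 201 = 240000 / 201
= 1194.0 ms


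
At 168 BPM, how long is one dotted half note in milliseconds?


One quarter-note beat = 60000 / BPM = 60000 / 168 ms
Dotted half note = 3 × quarter note
Duration = 3 × 60000 / 168 = 180000 / 168
= 1071.4 ms


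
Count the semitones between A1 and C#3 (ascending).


Step by step:
Absolute semitone position = octave×12 + chromatic position
A1: 1×12 + 9 = 21
C#3: 3×12 + 1 = 37
Difference = 37 - 21 = 16
= 16 semitones


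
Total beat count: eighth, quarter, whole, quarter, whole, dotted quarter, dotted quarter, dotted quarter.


Let's work it out.
Beat values:
  eighth = 0.5 beats
  quarter = 1 beat
  whole = 4 beats
  quarter = 1 beat
  whole = 4 beats
  dotted quarter = 1.5 beats
  dotted quarter = 1.5 beats
  dotted quarter = 1.5 beats
Sum = 0.5 + 1 + 4 + 1 + 4 + 1.5 + 1.5 + 1.5
= 15 beats


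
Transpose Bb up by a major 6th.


Solution.
major 6th: 6 letter names, 9 semitones
Letter: B + 5 → G
Pitch: Bb + 9 semitones, spelled as a G → G
= G


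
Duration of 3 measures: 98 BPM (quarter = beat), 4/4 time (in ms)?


Quarter-note beat duration = 60000 / 98 ms
Beats per measure (4/4) = 4
One measure = 4 × 60000 / 98 = 240000 / 98 ms
3 measures = 3 × 240000 / 98 = 720000 / 98
= 7346.9 ms


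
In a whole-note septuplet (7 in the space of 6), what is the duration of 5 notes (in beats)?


Solution.
Septuplet: 7 notes occupy the space of 6 whole notes
Space = 6 × 4 = 24 beats
Each septuplet note = 24 / 7 = 24/7 beats
5 notes = 5 × 24/7 = 120/7
= 120/7 beats


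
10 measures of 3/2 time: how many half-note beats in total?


Step by step:
Time signature 3/2: the bottom number 2 means the half note gets one count
The top number 3 means 3 half-note beats per measure
Total = 3 × 10 measures
= 30 half-note beats


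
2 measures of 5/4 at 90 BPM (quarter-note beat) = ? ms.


Solution.
Quarter-note beat duration = 60000 / 90 ms
Beats per measure (5/4) = 5
One measure = 5 × 60000 / 90 = 300000 / 90 ms
2 measures = 2 × 300000 / 90 = 600000 / 90
= 6666.7 ms


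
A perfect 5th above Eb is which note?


Working:
A 5th spans 5 letter names, so from E we land on B
A perfect 5th = 7 semitones above Eb
Spell B at that pitch: Bb
= Bb


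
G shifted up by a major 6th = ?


Working:
major 6th: 6 letter names, 9 semitones
Letter: G + 5 → E
Pitch: G + 9 semitones, spelled as an E → E
= E


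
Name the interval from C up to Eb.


Solution.
Letter names: C → E spans 3 letter names → a 3rd
Semitones: C → Eb = 3 half-steps
A 3rd of 3 semitones is a minor 3rd
= minor 3rd


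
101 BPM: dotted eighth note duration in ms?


Step by step:
One quarter-note beat = 60000 / BPM = 60000 / 101 ms
Dotted eighth note = 3/4 × quarter note
Duration = 3/4 × 60000 / 101 = 45000 / 101
= 445.5 ms


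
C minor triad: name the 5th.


Minor triad = root + minor 3rd (3 semitones) + perfect 5th (7 semitones)
A triad on C stacks thirds, so the chord tones use letter names C-E-G
Root: C
Minor 3rd above C: Eb
Perfect 5th above C: G
The 5th = G


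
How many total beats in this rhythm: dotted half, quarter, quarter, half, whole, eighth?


Reasoning:
Beat values:
  dotted half = 3 beats
  quarter = 1 beat
  quarter = 1 beat
  half = 2 beats
  whole = 4 beats
  eighth = 0.5 beats
Sum = 3 + 1 + 1 + 2 + 4 + 0.5
= 11.5 beats


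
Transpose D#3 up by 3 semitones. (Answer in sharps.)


D#3: chromatic position 3 in octave 3 → absolute = 3×12 + 3 = 39
Transpose up 3: 39 + 3 = 42
42 = 3×12 + 6 → F# in octave 3
Result = F#3


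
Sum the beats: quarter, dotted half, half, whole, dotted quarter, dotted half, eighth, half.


Reasoning:
Beat values:
  quarter = 1 beat
  dotted half = 3 beats
  half = 2 beats
  whole = 4 beats
  dotted quarter = 1.5 beats
  dotted half = 3 beats
  eighth = 0.5 beats
  half = 2 beats
Sum = 1 + 3 + 2 + 4 + 1.5 + 3 + 0.5 + 2
= 17 beats


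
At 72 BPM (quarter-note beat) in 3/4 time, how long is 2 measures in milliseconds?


Step by step:
Quarter-note beat duration = 60000 / 72 ms
Beats per measure (3/4) = 3
One measure = 3 × 60000 / 72 = 180000 / 72 ms
2 measures = 2 × 180000 / 72 = 360000 / 72
= 5000.0 ms


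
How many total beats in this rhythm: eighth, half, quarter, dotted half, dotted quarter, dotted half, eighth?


Beat values:
  eighth = 0.5 beats
  half = 2 beats
  quarter = 1 beat
  dotted half = 3 beats
  dotted quarter = 1.5 beats
  dotted half = 3 beats
  eighth = 0.5 beats
Sum = 0.5 + 2 + 1 + 3 + 1.5 + 3 + 0.5
= 11.5 beats
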